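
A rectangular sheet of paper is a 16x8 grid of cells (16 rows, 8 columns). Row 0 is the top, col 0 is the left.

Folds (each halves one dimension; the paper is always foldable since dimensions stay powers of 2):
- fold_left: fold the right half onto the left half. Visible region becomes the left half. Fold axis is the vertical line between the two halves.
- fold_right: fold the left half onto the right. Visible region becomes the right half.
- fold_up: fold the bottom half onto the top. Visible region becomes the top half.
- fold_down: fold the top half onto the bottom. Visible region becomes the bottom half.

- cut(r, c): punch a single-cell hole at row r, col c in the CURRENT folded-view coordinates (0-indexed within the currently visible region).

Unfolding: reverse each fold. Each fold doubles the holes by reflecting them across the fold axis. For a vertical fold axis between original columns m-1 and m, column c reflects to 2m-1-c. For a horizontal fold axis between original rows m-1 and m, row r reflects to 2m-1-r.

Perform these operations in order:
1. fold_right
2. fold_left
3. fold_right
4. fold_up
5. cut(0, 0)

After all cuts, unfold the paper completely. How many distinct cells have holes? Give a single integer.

Answer: 16

Derivation:
Op 1 fold_right: fold axis v@4; visible region now rows[0,16) x cols[4,8) = 16x4
Op 2 fold_left: fold axis v@6; visible region now rows[0,16) x cols[4,6) = 16x2
Op 3 fold_right: fold axis v@5; visible region now rows[0,16) x cols[5,6) = 16x1
Op 4 fold_up: fold axis h@8; visible region now rows[0,8) x cols[5,6) = 8x1
Op 5 cut(0, 0): punch at orig (0,5); cuts so far [(0, 5)]; region rows[0,8) x cols[5,6) = 8x1
Unfold 1 (reflect across h@8): 2 holes -> [(0, 5), (15, 5)]
Unfold 2 (reflect across v@5): 4 holes -> [(0, 4), (0, 5), (15, 4), (15, 5)]
Unfold 3 (reflect across v@6): 8 holes -> [(0, 4), (0, 5), (0, 6), (0, 7), (15, 4), (15, 5), (15, 6), (15, 7)]
Unfold 4 (reflect across v@4): 16 holes -> [(0, 0), (0, 1), (0, 2), (0, 3), (0, 4), (0, 5), (0, 6), (0, 7), (15, 0), (15, 1), (15, 2), (15, 3), (15, 4), (15, 5), (15, 6), (15, 7)]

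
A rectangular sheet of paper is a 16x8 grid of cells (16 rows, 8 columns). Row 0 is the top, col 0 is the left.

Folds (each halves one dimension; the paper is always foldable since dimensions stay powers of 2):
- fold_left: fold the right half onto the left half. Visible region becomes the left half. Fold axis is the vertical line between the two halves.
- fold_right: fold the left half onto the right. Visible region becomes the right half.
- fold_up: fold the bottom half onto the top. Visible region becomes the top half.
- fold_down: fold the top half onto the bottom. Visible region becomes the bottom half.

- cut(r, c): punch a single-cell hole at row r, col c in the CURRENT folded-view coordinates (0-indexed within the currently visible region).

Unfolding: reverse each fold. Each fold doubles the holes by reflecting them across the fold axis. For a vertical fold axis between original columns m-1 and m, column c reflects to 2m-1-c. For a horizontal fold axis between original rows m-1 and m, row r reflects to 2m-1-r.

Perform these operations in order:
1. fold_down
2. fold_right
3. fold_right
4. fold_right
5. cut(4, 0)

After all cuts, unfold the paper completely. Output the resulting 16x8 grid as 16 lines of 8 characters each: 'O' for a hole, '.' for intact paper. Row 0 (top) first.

Answer: ........
........
........
OOOOOOOO
........
........
........
........
........
........
........
........
OOOOOOOO
........
........
........

Derivation:
Op 1 fold_down: fold axis h@8; visible region now rows[8,16) x cols[0,8) = 8x8
Op 2 fold_right: fold axis v@4; visible region now rows[8,16) x cols[4,8) = 8x4
Op 3 fold_right: fold axis v@6; visible region now rows[8,16) x cols[6,8) = 8x2
Op 4 fold_right: fold axis v@7; visible region now rows[8,16) x cols[7,8) = 8x1
Op 5 cut(4, 0): punch at orig (12,7); cuts so far [(12, 7)]; region rows[8,16) x cols[7,8) = 8x1
Unfold 1 (reflect across v@7): 2 holes -> [(12, 6), (12, 7)]
Unfold 2 (reflect across v@6): 4 holes -> [(12, 4), (12, 5), (12, 6), (12, 7)]
Unfold 3 (reflect across v@4): 8 holes -> [(12, 0), (12, 1), (12, 2), (12, 3), (12, 4), (12, 5), (12, 6), (12, 7)]
Unfold 4 (reflect across h@8): 16 holes -> [(3, 0), (3, 1), (3, 2), (3, 3), (3, 4), (3, 5), (3, 6), (3, 7), (12, 0), (12, 1), (12, 2), (12, 3), (12, 4), (12, 5), (12, 6), (12, 7)]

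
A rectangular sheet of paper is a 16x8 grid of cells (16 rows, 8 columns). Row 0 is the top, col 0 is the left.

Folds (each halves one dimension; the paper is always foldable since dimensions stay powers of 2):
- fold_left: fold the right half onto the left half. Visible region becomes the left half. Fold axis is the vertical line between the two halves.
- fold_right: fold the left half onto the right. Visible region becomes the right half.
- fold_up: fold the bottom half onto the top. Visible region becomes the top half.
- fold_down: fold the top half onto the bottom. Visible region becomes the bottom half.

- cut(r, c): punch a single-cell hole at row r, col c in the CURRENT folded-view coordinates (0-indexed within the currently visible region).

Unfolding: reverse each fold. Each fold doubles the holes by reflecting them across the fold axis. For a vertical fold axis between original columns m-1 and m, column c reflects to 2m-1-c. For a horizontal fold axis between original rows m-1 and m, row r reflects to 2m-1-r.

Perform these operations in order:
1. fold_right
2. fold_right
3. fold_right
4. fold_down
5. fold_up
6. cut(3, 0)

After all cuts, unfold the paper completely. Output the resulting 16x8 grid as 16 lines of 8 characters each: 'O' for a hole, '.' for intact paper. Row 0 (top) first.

Answer: ........
........
........
OOOOOOOO
OOOOOOOO
........
........
........
........
........
........
OOOOOOOO
OOOOOOOO
........
........
........

Derivation:
Op 1 fold_right: fold axis v@4; visible region now rows[0,16) x cols[4,8) = 16x4
Op 2 fold_right: fold axis v@6; visible region now rows[0,16) x cols[6,8) = 16x2
Op 3 fold_right: fold axis v@7; visible region now rows[0,16) x cols[7,8) = 16x1
Op 4 fold_down: fold axis h@8; visible region now rows[8,16) x cols[7,8) = 8x1
Op 5 fold_up: fold axis h@12; visible region now rows[8,12) x cols[7,8) = 4x1
Op 6 cut(3, 0): punch at orig (11,7); cuts so far [(11, 7)]; region rows[8,12) x cols[7,8) = 4x1
Unfold 1 (reflect across h@12): 2 holes -> [(11, 7), (12, 7)]
Unfold 2 (reflect across h@8): 4 holes -> [(3, 7), (4, 7), (11, 7), (12, 7)]
Unfold 3 (reflect across v@7): 8 holes -> [(3, 6), (3, 7), (4, 6), (4, 7), (11, 6), (11, 7), (12, 6), (12, 7)]
Unfold 4 (reflect across v@6): 16 holes -> [(3, 4), (3, 5), (3, 6), (3, 7), (4, 4), (4, 5), (4, 6), (4, 7), (11, 4), (11, 5), (11, 6), (11, 7), (12, 4), (12, 5), (12, 6), (12, 7)]
Unfold 5 (reflect across v@4): 32 holes -> [(3, 0), (3, 1), (3, 2), (3, 3), (3, 4), (3, 5), (3, 6), (3, 7), (4, 0), (4, 1), (4, 2), (4, 3), (4, 4), (4, 5), (4, 6), (4, 7), (11, 0), (11, 1), (11, 2), (11, 3), (11, 4), (11, 5), (11, 6), (11, 7), (12, 0), (12, 1), (12, 2), (12, 3), (12, 4), (12, 5), (12, 6), (12, 7)]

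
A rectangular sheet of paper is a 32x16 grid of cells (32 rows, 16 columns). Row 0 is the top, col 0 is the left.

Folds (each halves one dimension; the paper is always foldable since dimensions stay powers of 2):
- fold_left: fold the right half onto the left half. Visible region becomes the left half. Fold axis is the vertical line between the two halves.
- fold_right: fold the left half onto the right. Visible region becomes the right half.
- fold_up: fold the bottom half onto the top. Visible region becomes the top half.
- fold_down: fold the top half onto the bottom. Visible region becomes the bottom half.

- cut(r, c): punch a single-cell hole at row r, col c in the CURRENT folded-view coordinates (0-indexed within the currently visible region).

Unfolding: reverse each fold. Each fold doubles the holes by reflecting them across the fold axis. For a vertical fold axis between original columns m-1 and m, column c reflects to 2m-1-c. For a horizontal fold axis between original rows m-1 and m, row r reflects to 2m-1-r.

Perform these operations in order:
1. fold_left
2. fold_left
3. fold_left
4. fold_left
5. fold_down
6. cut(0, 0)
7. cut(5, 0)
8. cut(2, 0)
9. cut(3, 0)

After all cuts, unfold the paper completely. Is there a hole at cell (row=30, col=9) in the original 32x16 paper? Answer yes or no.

Answer: no

Derivation:
Op 1 fold_left: fold axis v@8; visible region now rows[0,32) x cols[0,8) = 32x8
Op 2 fold_left: fold axis v@4; visible region now rows[0,32) x cols[0,4) = 32x4
Op 3 fold_left: fold axis v@2; visible region now rows[0,32) x cols[0,2) = 32x2
Op 4 fold_left: fold axis v@1; visible region now rows[0,32) x cols[0,1) = 32x1
Op 5 fold_down: fold axis h@16; visible region now rows[16,32) x cols[0,1) = 16x1
Op 6 cut(0, 0): punch at orig (16,0); cuts so far [(16, 0)]; region rows[16,32) x cols[0,1) = 16x1
Op 7 cut(5, 0): punch at orig (21,0); cuts so far [(16, 0), (21, 0)]; region rows[16,32) x cols[0,1) = 16x1
Op 8 cut(2, 0): punch at orig (18,0); cuts so far [(16, 0), (18, 0), (21, 0)]; region rows[16,32) x cols[0,1) = 16x1
Op 9 cut(3, 0): punch at orig (19,0); cuts so far [(16, 0), (18, 0), (19, 0), (21, 0)]; region rows[16,32) x cols[0,1) = 16x1
Unfold 1 (reflect across h@16): 8 holes -> [(10, 0), (12, 0), (13, 0), (15, 0), (16, 0), (18, 0), (19, 0), (21, 0)]
Unfold 2 (reflect across v@1): 16 holes -> [(10, 0), (10, 1), (12, 0), (12, 1), (13, 0), (13, 1), (15, 0), (15, 1), (16, 0), (16, 1), (18, 0), (18, 1), (19, 0), (19, 1), (21, 0), (21, 1)]
Unfold 3 (reflect across v@2): 32 holes -> [(10, 0), (10, 1), (10, 2), (10, 3), (12, 0), (12, 1), (12, 2), (12, 3), (13, 0), (13, 1), (13, 2), (13, 3), (15, 0), (15, 1), (15, 2), (15, 3), (16, 0), (16, 1), (16, 2), (16, 3), (18, 0), (18, 1), (18, 2), (18, 3), (19, 0), (19, 1), (19, 2), (19, 3), (21, 0), (21, 1), (21, 2), (21, 3)]
Unfold 4 (reflect across v@4): 64 holes -> [(10, 0), (10, 1), (10, 2), (10, 3), (10, 4), (10, 5), (10, 6), (10, 7), (12, 0), (12, 1), (12, 2), (12, 3), (12, 4), (12, 5), (12, 6), (12, 7), (13, 0), (13, 1), (13, 2), (13, 3), (13, 4), (13, 5), (13, 6), (13, 7), (15, 0), (15, 1), (15, 2), (15, 3), (15, 4), (15, 5), (15, 6), (15, 7), (16, 0), (16, 1), (16, 2), (16, 3), (16, 4), (16, 5), (16, 6), (16, 7), (18, 0), (18, 1), (18, 2), (18, 3), (18, 4), (18, 5), (18, 6), (18, 7), (19, 0), (19, 1), (19, 2), (19, 3), (19, 4), (19, 5), (19, 6), (19, 7), (21, 0), (21, 1), (21, 2), (21, 3), (21, 4), (21, 5), (21, 6), (21, 7)]
Unfold 5 (reflect across v@8): 128 holes -> [(10, 0), (10, 1), (10, 2), (10, 3), (10, 4), (10, 5), (10, 6), (10, 7), (10, 8), (10, 9), (10, 10), (10, 11), (10, 12), (10, 13), (10, 14), (10, 15), (12, 0), (12, 1), (12, 2), (12, 3), (12, 4), (12, 5), (12, 6), (12, 7), (12, 8), (12, 9), (12, 10), (12, 11), (12, 12), (12, 13), (12, 14), (12, 15), (13, 0), (13, 1), (13, 2), (13, 3), (13, 4), (13, 5), (13, 6), (13, 7), (13, 8), (13, 9), (13, 10), (13, 11), (13, 12), (13, 13), (13, 14), (13, 15), (15, 0), (15, 1), (15, 2), (15, 3), (15, 4), (15, 5), (15, 6), (15, 7), (15, 8), (15, 9), (15, 10), (15, 11), (15, 12), (15, 13), (15, 14), (15, 15), (16, 0), (16, 1), (16, 2), (16, 3), (16, 4), (16, 5), (16, 6), (16, 7), (16, 8), (16, 9), (16, 10), (16, 11), (16, 12), (16, 13), (16, 14), (16, 15), (18, 0), (18, 1), (18, 2), (18, 3), (18, 4), (18, 5), (18, 6), (18, 7), (18, 8), (18, 9), (18, 10), (18, 11), (18, 12), (18, 13), (18, 14), (18, 15), (19, 0), (19, 1), (19, 2), (19, 3), (19, 4), (19, 5), (19, 6), (19, 7), (19, 8), (19, 9), (19, 10), (19, 11), (19, 12), (19, 13), (19, 14), (19, 15), (21, 0), (21, 1), (21, 2), (21, 3), (21, 4), (21, 5), (21, 6), (21, 7), (21, 8), (21, 9), (21, 10), (21, 11), (21, 12), (21, 13), (21, 14), (21, 15)]
Holes: [(10, 0), (10, 1), (10, 2), (10, 3), (10, 4), (10, 5), (10, 6), (10, 7), (10, 8), (10, 9), (10, 10), (10, 11), (10, 12), (10, 13), (10, 14), (10, 15), (12, 0), (12, 1), (12, 2), (12, 3), (12, 4), (12, 5), (12, 6), (12, 7), (12, 8), (12, 9), (12, 10), (12, 11), (12, 12), (12, 13), (12, 14), (12, 15), (13, 0), (13, 1), (13, 2), (13, 3), (13, 4), (13, 5), (13, 6), (13, 7), (13, 8), (13, 9), (13, 10), (13, 11), (13, 12), (13, 13), (13, 14), (13, 15), (15, 0), (15, 1), (15, 2), (15, 3), (15, 4), (15, 5), (15, 6), (15, 7), (15, 8), (15, 9), (15, 10), (15, 11), (15, 12), (15, 13), (15, 14), (15, 15), (16, 0), (16, 1), (16, 2), (16, 3), (16, 4), (16, 5), (16, 6), (16, 7), (16, 8), (16, 9), (16, 10), (16, 11), (16, 12), (16, 13), (16, 14), (16, 15), (18, 0), (18, 1), (18, 2), (18, 3), (18, 4), (18, 5), (18, 6), (18, 7), (18, 8), (18, 9), (18, 10), (18, 11), (18, 12), (18, 13), (18, 14), (18, 15), (19, 0), (19, 1), (19, 2), (19, 3), (19, 4), (19, 5), (19, 6), (19, 7), (19, 8), (19, 9), (19, 10), (19, 11), (19, 12), (19, 13), (19, 14), (19, 15), (21, 0), (21, 1), (21, 2), (21, 3), (21, 4), (21, 5), (21, 6), (21, 7), (21, 8), (21, 9), (21, 10), (21, 11), (21, 12), (21, 13), (21, 14), (21, 15)]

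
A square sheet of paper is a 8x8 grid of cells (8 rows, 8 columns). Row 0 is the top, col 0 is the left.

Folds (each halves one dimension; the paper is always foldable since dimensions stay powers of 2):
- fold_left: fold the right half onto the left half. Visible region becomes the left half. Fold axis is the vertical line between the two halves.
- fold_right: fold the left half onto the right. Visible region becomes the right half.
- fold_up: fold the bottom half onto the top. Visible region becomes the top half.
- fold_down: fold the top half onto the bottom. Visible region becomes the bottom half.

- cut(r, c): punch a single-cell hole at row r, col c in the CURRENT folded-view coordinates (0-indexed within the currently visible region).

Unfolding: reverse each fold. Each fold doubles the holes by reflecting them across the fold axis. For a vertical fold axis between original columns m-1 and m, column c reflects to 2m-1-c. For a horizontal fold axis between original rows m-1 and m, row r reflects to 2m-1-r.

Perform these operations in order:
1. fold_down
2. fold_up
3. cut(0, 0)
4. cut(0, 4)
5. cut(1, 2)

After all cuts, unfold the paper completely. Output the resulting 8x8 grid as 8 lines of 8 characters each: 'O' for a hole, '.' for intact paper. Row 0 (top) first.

Answer: O...O...
..O.....
..O.....
O...O...
O...O...
..O.....
..O.....
O...O...

Derivation:
Op 1 fold_down: fold axis h@4; visible region now rows[4,8) x cols[0,8) = 4x8
Op 2 fold_up: fold axis h@6; visible region now rows[4,6) x cols[0,8) = 2x8
Op 3 cut(0, 0): punch at orig (4,0); cuts so far [(4, 0)]; region rows[4,6) x cols[0,8) = 2x8
Op 4 cut(0, 4): punch at orig (4,4); cuts so far [(4, 0), (4, 4)]; region rows[4,6) x cols[0,8) = 2x8
Op 5 cut(1, 2): punch at orig (5,2); cuts so far [(4, 0), (4, 4), (5, 2)]; region rows[4,6) x cols[0,8) = 2x8
Unfold 1 (reflect across h@6): 6 holes -> [(4, 0), (4, 4), (5, 2), (6, 2), (7, 0), (7, 4)]
Unfold 2 (reflect across h@4): 12 holes -> [(0, 0), (0, 4), (1, 2), (2, 2), (3, 0), (3, 4), (4, 0), (4, 4), (5, 2), (6, 2), (7, 0), (7, 4)]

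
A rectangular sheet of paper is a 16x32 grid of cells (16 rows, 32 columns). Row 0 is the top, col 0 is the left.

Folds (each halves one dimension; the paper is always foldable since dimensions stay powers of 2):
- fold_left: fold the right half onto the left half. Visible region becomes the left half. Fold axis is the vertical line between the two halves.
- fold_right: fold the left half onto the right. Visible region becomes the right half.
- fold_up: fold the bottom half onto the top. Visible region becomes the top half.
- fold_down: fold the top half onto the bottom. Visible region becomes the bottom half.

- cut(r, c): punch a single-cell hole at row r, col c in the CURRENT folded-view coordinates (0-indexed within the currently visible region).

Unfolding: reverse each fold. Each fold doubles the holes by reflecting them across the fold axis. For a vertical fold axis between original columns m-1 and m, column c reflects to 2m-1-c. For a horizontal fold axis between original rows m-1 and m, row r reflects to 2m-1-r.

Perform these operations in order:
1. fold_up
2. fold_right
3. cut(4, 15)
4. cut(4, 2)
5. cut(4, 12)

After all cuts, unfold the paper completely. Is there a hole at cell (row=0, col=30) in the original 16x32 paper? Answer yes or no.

Op 1 fold_up: fold axis h@8; visible region now rows[0,8) x cols[0,32) = 8x32
Op 2 fold_right: fold axis v@16; visible region now rows[0,8) x cols[16,32) = 8x16
Op 3 cut(4, 15): punch at orig (4,31); cuts so far [(4, 31)]; region rows[0,8) x cols[16,32) = 8x16
Op 4 cut(4, 2): punch at orig (4,18); cuts so far [(4, 18), (4, 31)]; region rows[0,8) x cols[16,32) = 8x16
Op 5 cut(4, 12): punch at orig (4,28); cuts so far [(4, 18), (4, 28), (4, 31)]; region rows[0,8) x cols[16,32) = 8x16
Unfold 1 (reflect across v@16): 6 holes -> [(4, 0), (4, 3), (4, 13), (4, 18), (4, 28), (4, 31)]
Unfold 2 (reflect across h@8): 12 holes -> [(4, 0), (4, 3), (4, 13), (4, 18), (4, 28), (4, 31), (11, 0), (11, 3), (11, 13), (11, 18), (11, 28), (11, 31)]
Holes: [(4, 0), (4, 3), (4, 13), (4, 18), (4, 28), (4, 31), (11, 0), (11, 3), (11, 13), (11, 18), (11, 28), (11, 31)]

Answer: no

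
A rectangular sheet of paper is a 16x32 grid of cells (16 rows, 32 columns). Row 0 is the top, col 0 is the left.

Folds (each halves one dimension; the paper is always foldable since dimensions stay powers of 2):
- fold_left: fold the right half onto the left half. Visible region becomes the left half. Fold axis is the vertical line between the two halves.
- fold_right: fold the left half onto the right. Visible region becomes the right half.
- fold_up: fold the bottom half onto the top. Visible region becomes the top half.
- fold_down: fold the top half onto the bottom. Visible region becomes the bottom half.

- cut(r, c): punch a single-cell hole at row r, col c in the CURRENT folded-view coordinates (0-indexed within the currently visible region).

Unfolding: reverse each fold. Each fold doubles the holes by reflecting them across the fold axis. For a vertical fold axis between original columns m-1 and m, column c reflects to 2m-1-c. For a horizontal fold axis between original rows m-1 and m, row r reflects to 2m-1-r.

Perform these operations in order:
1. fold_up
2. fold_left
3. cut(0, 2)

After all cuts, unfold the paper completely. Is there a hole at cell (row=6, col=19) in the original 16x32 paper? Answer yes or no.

Op 1 fold_up: fold axis h@8; visible region now rows[0,8) x cols[0,32) = 8x32
Op 2 fold_left: fold axis v@16; visible region now rows[0,8) x cols[0,16) = 8x16
Op 3 cut(0, 2): punch at orig (0,2); cuts so far [(0, 2)]; region rows[0,8) x cols[0,16) = 8x16
Unfold 1 (reflect across v@16): 2 holes -> [(0, 2), (0, 29)]
Unfold 2 (reflect across h@8): 4 holes -> [(0, 2), (0, 29), (15, 2), (15, 29)]
Holes: [(0, 2), (0, 29), (15, 2), (15, 29)]

Answer: no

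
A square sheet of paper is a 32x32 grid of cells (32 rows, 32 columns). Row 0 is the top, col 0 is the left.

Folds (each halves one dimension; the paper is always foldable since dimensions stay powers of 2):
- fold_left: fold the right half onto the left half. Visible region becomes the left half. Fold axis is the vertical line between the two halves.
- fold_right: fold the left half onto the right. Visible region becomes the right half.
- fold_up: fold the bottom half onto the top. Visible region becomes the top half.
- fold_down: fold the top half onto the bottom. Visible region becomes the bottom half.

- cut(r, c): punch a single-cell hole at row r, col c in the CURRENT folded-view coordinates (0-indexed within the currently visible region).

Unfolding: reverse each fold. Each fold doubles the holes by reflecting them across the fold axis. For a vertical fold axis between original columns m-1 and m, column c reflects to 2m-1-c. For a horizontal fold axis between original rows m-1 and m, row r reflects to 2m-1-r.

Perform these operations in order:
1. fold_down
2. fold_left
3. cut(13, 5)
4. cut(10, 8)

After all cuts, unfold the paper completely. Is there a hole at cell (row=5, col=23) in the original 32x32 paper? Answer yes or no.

Op 1 fold_down: fold axis h@16; visible region now rows[16,32) x cols[0,32) = 16x32
Op 2 fold_left: fold axis v@16; visible region now rows[16,32) x cols[0,16) = 16x16
Op 3 cut(13, 5): punch at orig (29,5); cuts so far [(29, 5)]; region rows[16,32) x cols[0,16) = 16x16
Op 4 cut(10, 8): punch at orig (26,8); cuts so far [(26, 8), (29, 5)]; region rows[16,32) x cols[0,16) = 16x16
Unfold 1 (reflect across v@16): 4 holes -> [(26, 8), (26, 23), (29, 5), (29, 26)]
Unfold 2 (reflect across h@16): 8 holes -> [(2, 5), (2, 26), (5, 8), (5, 23), (26, 8), (26, 23), (29, 5), (29, 26)]
Holes: [(2, 5), (2, 26), (5, 8), (5, 23), (26, 8), (26, 23), (29, 5), (29, 26)]

Answer: yes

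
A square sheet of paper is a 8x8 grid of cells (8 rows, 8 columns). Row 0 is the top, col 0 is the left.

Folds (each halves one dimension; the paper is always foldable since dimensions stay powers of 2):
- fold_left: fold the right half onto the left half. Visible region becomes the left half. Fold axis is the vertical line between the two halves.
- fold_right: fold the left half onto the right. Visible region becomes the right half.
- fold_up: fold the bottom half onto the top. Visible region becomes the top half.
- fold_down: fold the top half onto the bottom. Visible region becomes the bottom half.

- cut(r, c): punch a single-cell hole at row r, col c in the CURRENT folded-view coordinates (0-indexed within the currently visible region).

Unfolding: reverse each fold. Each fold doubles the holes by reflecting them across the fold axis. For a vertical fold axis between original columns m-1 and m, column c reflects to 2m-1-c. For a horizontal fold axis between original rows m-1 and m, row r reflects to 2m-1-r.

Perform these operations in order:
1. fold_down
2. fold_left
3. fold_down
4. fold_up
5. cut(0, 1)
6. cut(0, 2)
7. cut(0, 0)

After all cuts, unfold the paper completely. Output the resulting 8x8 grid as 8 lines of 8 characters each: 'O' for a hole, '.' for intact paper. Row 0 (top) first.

Answer: OOO..OOO
OOO..OOO
OOO..OOO
OOO..OOO
OOO..OOO
OOO..OOO
OOO..OOO
OOO..OOO

Derivation:
Op 1 fold_down: fold axis h@4; visible region now rows[4,8) x cols[0,8) = 4x8
Op 2 fold_left: fold axis v@4; visible region now rows[4,8) x cols[0,4) = 4x4
Op 3 fold_down: fold axis h@6; visible region now rows[6,8) x cols[0,4) = 2x4
Op 4 fold_up: fold axis h@7; visible region now rows[6,7) x cols[0,4) = 1x4
Op 5 cut(0, 1): punch at orig (6,1); cuts so far [(6, 1)]; region rows[6,7) x cols[0,4) = 1x4
Op 6 cut(0, 2): punch at orig (6,2); cuts so far [(6, 1), (6, 2)]; region rows[6,7) x cols[0,4) = 1x4
Op 7 cut(0, 0): punch at orig (6,0); cuts so far [(6, 0), (6, 1), (6, 2)]; region rows[6,7) x cols[0,4) = 1x4
Unfold 1 (reflect across h@7): 6 holes -> [(6, 0), (6, 1), (6, 2), (7, 0), (7, 1), (7, 2)]
Unfold 2 (reflect across h@6): 12 holes -> [(4, 0), (4, 1), (4, 2), (5, 0), (5, 1), (5, 2), (6, 0), (6, 1), (6, 2), (7, 0), (7, 1), (7, 2)]
Unfold 3 (reflect across v@4): 24 holes -> [(4, 0), (4, 1), (4, 2), (4, 5), (4, 6), (4, 7), (5, 0), (5, 1), (5, 2), (5, 5), (5, 6), (5, 7), (6, 0), (6, 1), (6, 2), (6, 5), (6, 6), (6, 7), (7, 0), (7, 1), (7, 2), (7, 5), (7, 6), (7, 7)]
Unfold 4 (reflect across h@4): 48 holes -> [(0, 0), (0, 1), (0, 2), (0, 5), (0, 6), (0, 7), (1, 0), (1, 1), (1, 2), (1, 5), (1, 6), (1, 7), (2, 0), (2, 1), (2, 2), (2, 5), (2, 6), (2, 7), (3, 0), (3, 1), (3, 2), (3, 5), (3, 6), (3, 7), (4, 0), (4, 1), (4, 2), (4, 5), (4, 6), (4, 7), (5, 0), (5, 1), (5, 2), (5, 5), (5, 6), (5, 7), (6, 0), (6, 1), (6, 2), (6, 5), (6, 6), (6, 7), (7, 0), (7, 1), (7, 2), (7, 5), (7, 6), (7, 7)]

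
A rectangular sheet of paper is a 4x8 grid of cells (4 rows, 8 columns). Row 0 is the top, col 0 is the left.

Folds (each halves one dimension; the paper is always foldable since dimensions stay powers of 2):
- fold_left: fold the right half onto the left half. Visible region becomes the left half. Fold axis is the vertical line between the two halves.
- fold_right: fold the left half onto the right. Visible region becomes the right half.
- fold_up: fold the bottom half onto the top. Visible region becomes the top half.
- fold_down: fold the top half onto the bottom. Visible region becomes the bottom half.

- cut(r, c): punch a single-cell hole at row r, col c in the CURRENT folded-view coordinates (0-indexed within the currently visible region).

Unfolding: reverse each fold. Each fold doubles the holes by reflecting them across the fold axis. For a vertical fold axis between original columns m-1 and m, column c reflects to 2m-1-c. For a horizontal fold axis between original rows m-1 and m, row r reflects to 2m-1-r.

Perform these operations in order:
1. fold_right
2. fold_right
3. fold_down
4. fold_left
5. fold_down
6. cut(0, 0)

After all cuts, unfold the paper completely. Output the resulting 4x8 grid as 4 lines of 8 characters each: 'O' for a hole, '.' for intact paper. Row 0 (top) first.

Answer: OOOOOOOO
OOOOOOOO
OOOOOOOO
OOOOOOOO

Derivation:
Op 1 fold_right: fold axis v@4; visible region now rows[0,4) x cols[4,8) = 4x4
Op 2 fold_right: fold axis v@6; visible region now rows[0,4) x cols[6,8) = 4x2
Op 3 fold_down: fold axis h@2; visible region now rows[2,4) x cols[6,8) = 2x2
Op 4 fold_left: fold axis v@7; visible region now rows[2,4) x cols[6,7) = 2x1
Op 5 fold_down: fold axis h@3; visible region now rows[3,4) x cols[6,7) = 1x1
Op 6 cut(0, 0): punch at orig (3,6); cuts so far [(3, 6)]; region rows[3,4) x cols[6,7) = 1x1
Unfold 1 (reflect across h@3): 2 holes -> [(2, 6), (3, 6)]
Unfold 2 (reflect across v@7): 4 holes -> [(2, 6), (2, 7), (3, 6), (3, 7)]
Unfold 3 (reflect across h@2): 8 holes -> [(0, 6), (0, 7), (1, 6), (1, 7), (2, 6), (2, 7), (3, 6), (3, 7)]
Unfold 4 (reflect across v@6): 16 holes -> [(0, 4), (0, 5), (0, 6), (0, 7), (1, 4), (1, 5), (1, 6), (1, 7), (2, 4), (2, 5), (2, 6), (2, 7), (3, 4), (3, 5), (3, 6), (3, 7)]
Unfold 5 (reflect across v@4): 32 holes -> [(0, 0), (0, 1), (0, 2), (0, 3), (0, 4), (0, 5), (0, 6), (0, 7), (1, 0), (1, 1), (1, 2), (1, 3), (1, 4), (1, 5), (1, 6), (1, 7), (2, 0), (2, 1), (2, 2), (2, 3), (2, 4), (2, 5), (2, 6), (2, 7), (3, 0), (3, 1), (3, 2), (3, 3), (3, 4), (3, 5), (3, 6), (3, 7)]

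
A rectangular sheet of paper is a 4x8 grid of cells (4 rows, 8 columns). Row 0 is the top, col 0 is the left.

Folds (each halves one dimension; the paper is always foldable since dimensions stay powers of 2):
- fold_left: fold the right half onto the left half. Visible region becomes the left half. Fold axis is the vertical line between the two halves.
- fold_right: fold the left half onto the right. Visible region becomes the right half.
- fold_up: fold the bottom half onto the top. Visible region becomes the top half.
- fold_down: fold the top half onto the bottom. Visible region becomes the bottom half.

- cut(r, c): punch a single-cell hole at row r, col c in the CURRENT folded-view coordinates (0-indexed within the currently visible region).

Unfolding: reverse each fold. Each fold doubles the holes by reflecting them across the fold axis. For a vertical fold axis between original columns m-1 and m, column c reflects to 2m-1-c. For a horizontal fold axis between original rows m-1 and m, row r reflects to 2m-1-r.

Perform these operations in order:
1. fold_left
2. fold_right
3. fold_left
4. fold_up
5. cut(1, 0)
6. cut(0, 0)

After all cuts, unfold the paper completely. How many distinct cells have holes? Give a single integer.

Op 1 fold_left: fold axis v@4; visible region now rows[0,4) x cols[0,4) = 4x4
Op 2 fold_right: fold axis v@2; visible region now rows[0,4) x cols[2,4) = 4x2
Op 3 fold_left: fold axis v@3; visible region now rows[0,4) x cols[2,3) = 4x1
Op 4 fold_up: fold axis h@2; visible region now rows[0,2) x cols[2,3) = 2x1
Op 5 cut(1, 0): punch at orig (1,2); cuts so far [(1, 2)]; region rows[0,2) x cols[2,3) = 2x1
Op 6 cut(0, 0): punch at orig (0,2); cuts so far [(0, 2), (1, 2)]; region rows[0,2) x cols[2,3) = 2x1
Unfold 1 (reflect across h@2): 4 holes -> [(0, 2), (1, 2), (2, 2), (3, 2)]
Unfold 2 (reflect across v@3): 8 holes -> [(0, 2), (0, 3), (1, 2), (1, 3), (2, 2), (2, 3), (3, 2), (3, 3)]
Unfold 3 (reflect across v@2): 16 holes -> [(0, 0), (0, 1), (0, 2), (0, 3), (1, 0), (1, 1), (1, 2), (1, 3), (2, 0), (2, 1), (2, 2), (2, 3), (3, 0), (3, 1), (3, 2), (3, 3)]
Unfold 4 (reflect across v@4): 32 holes -> [(0, 0), (0, 1), (0, 2), (0, 3), (0, 4), (0, 5), (0, 6), (0, 7), (1, 0), (1, 1), (1, 2), (1, 3), (1, 4), (1, 5), (1, 6), (1, 7), (2, 0), (2, 1), (2, 2), (2, 3), (2, 4), (2, 5), (2, 6), (2, 7), (3, 0), (3, 1), (3, 2), (3, 3), (3, 4), (3, 5), (3, 6), (3, 7)]

Answer: 32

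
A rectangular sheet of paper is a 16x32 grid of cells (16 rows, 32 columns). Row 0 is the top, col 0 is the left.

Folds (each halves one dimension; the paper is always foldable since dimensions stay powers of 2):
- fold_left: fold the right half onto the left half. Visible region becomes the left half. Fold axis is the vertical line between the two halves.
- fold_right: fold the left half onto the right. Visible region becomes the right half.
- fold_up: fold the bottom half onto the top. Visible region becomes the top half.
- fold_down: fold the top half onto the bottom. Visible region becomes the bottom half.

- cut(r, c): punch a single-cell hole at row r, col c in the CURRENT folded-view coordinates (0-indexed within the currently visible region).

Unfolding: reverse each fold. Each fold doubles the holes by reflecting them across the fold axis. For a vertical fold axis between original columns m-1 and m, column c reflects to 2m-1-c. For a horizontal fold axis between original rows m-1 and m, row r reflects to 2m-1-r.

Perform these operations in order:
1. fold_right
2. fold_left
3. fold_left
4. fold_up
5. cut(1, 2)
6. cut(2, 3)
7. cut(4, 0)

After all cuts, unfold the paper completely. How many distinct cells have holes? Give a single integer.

Op 1 fold_right: fold axis v@16; visible region now rows[0,16) x cols[16,32) = 16x16
Op 2 fold_left: fold axis v@24; visible region now rows[0,16) x cols[16,24) = 16x8
Op 3 fold_left: fold axis v@20; visible region now rows[0,16) x cols[16,20) = 16x4
Op 4 fold_up: fold axis h@8; visible region now rows[0,8) x cols[16,20) = 8x4
Op 5 cut(1, 2): punch at orig (1,18); cuts so far [(1, 18)]; region rows[0,8) x cols[16,20) = 8x4
Op 6 cut(2, 3): punch at orig (2,19); cuts so far [(1, 18), (2, 19)]; region rows[0,8) x cols[16,20) = 8x4
Op 7 cut(4, 0): punch at orig (4,16); cuts so far [(1, 18), (2, 19), (4, 16)]; region rows[0,8) x cols[16,20) = 8x4
Unfold 1 (reflect across h@8): 6 holes -> [(1, 18), (2, 19), (4, 16), (11, 16), (13, 19), (14, 18)]
Unfold 2 (reflect across v@20): 12 holes -> [(1, 18), (1, 21), (2, 19), (2, 20), (4, 16), (4, 23), (11, 16), (11, 23), (13, 19), (13, 20), (14, 18), (14, 21)]
Unfold 3 (reflect across v@24): 24 holes -> [(1, 18), (1, 21), (1, 26), (1, 29), (2, 19), (2, 20), (2, 27), (2, 28), (4, 16), (4, 23), (4, 24), (4, 31), (11, 16), (11, 23), (11, 24), (11, 31), (13, 19), (13, 20), (13, 27), (13, 28), (14, 18), (14, 21), (14, 26), (14, 29)]
Unfold 4 (reflect across v@16): 48 holes -> [(1, 2), (1, 5), (1, 10), (1, 13), (1, 18), (1, 21), (1, 26), (1, 29), (2, 3), (2, 4), (2, 11), (2, 12), (2, 19), (2, 20), (2, 27), (2, 28), (4, 0), (4, 7), (4, 8), (4, 15), (4, 16), (4, 23), (4, 24), (4, 31), (11, 0), (11, 7), (11, 8), (11, 15), (11, 16), (11, 23), (11, 24), (11, 31), (13, 3), (13, 4), (13, 11), (13, 12), (13, 19), (13, 20), (13, 27), (13, 28), (14, 2), (14, 5), (14, 10), (14, 13), (14, 18), (14, 21), (14, 26), (14, 29)]

Answer: 48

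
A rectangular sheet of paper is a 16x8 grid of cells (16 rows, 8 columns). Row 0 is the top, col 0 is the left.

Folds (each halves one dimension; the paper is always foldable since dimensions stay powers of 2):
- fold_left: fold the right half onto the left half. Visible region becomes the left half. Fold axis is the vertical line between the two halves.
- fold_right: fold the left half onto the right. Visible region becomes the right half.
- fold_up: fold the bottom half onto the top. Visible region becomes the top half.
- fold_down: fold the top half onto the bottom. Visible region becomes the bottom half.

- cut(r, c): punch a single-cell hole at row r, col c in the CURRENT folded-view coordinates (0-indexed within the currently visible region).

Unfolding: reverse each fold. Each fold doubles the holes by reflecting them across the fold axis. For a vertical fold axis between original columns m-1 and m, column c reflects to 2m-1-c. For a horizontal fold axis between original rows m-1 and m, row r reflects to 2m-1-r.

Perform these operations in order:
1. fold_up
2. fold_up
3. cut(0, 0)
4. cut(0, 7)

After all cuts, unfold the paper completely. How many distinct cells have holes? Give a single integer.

Answer: 8

Derivation:
Op 1 fold_up: fold axis h@8; visible region now rows[0,8) x cols[0,8) = 8x8
Op 2 fold_up: fold axis h@4; visible region now rows[0,4) x cols[0,8) = 4x8
Op 3 cut(0, 0): punch at orig (0,0); cuts so far [(0, 0)]; region rows[0,4) x cols[0,8) = 4x8
Op 4 cut(0, 7): punch at orig (0,7); cuts so far [(0, 0), (0, 7)]; region rows[0,4) x cols[0,8) = 4x8
Unfold 1 (reflect across h@4): 4 holes -> [(0, 0), (0, 7), (7, 0), (7, 7)]
Unfold 2 (reflect across h@8): 8 holes -> [(0, 0), (0, 7), (7, 0), (7, 7), (8, 0), (8, 7), (15, 0), (15, 7)]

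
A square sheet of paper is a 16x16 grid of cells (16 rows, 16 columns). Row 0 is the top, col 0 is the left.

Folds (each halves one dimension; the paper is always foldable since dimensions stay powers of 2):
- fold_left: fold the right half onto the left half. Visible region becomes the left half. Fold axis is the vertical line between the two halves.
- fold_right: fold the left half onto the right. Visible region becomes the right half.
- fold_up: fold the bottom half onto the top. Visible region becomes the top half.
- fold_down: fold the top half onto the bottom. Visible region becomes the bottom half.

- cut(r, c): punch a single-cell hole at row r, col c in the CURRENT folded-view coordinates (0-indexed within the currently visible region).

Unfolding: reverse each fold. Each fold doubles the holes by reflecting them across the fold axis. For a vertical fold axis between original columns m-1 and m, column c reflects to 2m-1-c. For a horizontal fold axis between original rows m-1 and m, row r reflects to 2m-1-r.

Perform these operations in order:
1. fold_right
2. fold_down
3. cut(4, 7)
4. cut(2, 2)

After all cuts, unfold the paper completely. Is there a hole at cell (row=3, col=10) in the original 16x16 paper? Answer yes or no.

Answer: no

Derivation:
Op 1 fold_right: fold axis v@8; visible region now rows[0,16) x cols[8,16) = 16x8
Op 2 fold_down: fold axis h@8; visible region now rows[8,16) x cols[8,16) = 8x8
Op 3 cut(4, 7): punch at orig (12,15); cuts so far [(12, 15)]; region rows[8,16) x cols[8,16) = 8x8
Op 4 cut(2, 2): punch at orig (10,10); cuts so far [(10, 10), (12, 15)]; region rows[8,16) x cols[8,16) = 8x8
Unfold 1 (reflect across h@8): 4 holes -> [(3, 15), (5, 10), (10, 10), (12, 15)]
Unfold 2 (reflect across v@8): 8 holes -> [(3, 0), (3, 15), (5, 5), (5, 10), (10, 5), (10, 10), (12, 0), (12, 15)]
Holes: [(3, 0), (3, 15), (5, 5), (5, 10), (10, 5), (10, 10), (12, 0), (12, 15)]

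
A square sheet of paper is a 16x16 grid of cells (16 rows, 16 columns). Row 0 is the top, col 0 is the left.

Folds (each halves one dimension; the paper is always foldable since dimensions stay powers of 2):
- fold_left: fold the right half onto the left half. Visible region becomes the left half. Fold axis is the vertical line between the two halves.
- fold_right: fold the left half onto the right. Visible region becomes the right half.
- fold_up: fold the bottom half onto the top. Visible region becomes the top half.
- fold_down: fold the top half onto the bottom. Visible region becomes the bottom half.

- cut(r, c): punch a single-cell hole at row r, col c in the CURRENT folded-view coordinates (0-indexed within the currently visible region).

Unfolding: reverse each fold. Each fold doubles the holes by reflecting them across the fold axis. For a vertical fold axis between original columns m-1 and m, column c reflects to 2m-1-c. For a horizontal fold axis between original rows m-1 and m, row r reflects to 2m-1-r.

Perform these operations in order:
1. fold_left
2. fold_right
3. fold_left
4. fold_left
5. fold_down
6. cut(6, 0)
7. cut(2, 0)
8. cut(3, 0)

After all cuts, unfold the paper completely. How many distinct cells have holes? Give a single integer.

Answer: 96

Derivation:
Op 1 fold_left: fold axis v@8; visible region now rows[0,16) x cols[0,8) = 16x8
Op 2 fold_right: fold axis v@4; visible region now rows[0,16) x cols[4,8) = 16x4
Op 3 fold_left: fold axis v@6; visible region now rows[0,16) x cols[4,6) = 16x2
Op 4 fold_left: fold axis v@5; visible region now rows[0,16) x cols[4,5) = 16x1
Op 5 fold_down: fold axis h@8; visible region now rows[8,16) x cols[4,5) = 8x1
Op 6 cut(6, 0): punch at orig (14,4); cuts so far [(14, 4)]; region rows[8,16) x cols[4,5) = 8x1
Op 7 cut(2, 0): punch at orig (10,4); cuts so far [(10, 4), (14, 4)]; region rows[8,16) x cols[4,5) = 8x1
Op 8 cut(3, 0): punch at orig (11,4); cuts so far [(10, 4), (11, 4), (14, 4)]; region rows[8,16) x cols[4,5) = 8x1
Unfold 1 (reflect across h@8): 6 holes -> [(1, 4), (4, 4), (5, 4), (10, 4), (11, 4), (14, 4)]
Unfold 2 (reflect across v@5): 12 holes -> [(1, 4), (1, 5), (4, 4), (4, 5), (5, 4), (5, 5), (10, 4), (10, 5), (11, 4), (11, 5), (14, 4), (14, 5)]
Unfold 3 (reflect across v@6): 24 holes -> [(1, 4), (1, 5), (1, 6), (1, 7), (4, 4), (4, 5), (4, 6), (4, 7), (5, 4), (5, 5), (5, 6), (5, 7), (10, 4), (10, 5), (10, 6), (10, 7), (11, 4), (11, 5), (11, 6), (11, 7), (14, 4), (14, 5), (14, 6), (14, 7)]
Unfold 4 (reflect across v@4): 48 holes -> [(1, 0), (1, 1), (1, 2), (1, 3), (1, 4), (1, 5), (1, 6), (1, 7), (4, 0), (4, 1), (4, 2), (4, 3), (4, 4), (4, 5), (4, 6), (4, 7), (5, 0), (5, 1), (5, 2), (5, 3), (5, 4), (5, 5), (5, 6), (5, 7), (10, 0), (10, 1), (10, 2), (10, 3), (10, 4), (10, 5), (10, 6), (10, 7), (11, 0), (11, 1), (11, 2), (11, 3), (11, 4), (11, 5), (11, 6), (11, 7), (14, 0), (14, 1), (14, 2), (14, 3), (14, 4), (14, 5), (14, 6), (14, 7)]
Unfold 5 (reflect across v@8): 96 holes -> [(1, 0), (1, 1), (1, 2), (1, 3), (1, 4), (1, 5), (1, 6), (1, 7), (1, 8), (1, 9), (1, 10), (1, 11), (1, 12), (1, 13), (1, 14), (1, 15), (4, 0), (4, 1), (4, 2), (4, 3), (4, 4), (4, 5), (4, 6), (4, 7), (4, 8), (4, 9), (4, 10), (4, 11), (4, 12), (4, 13), (4, 14), (4, 15), (5, 0), (5, 1), (5, 2), (5, 3), (5, 4), (5, 5), (5, 6), (5, 7), (5, 8), (5, 9), (5, 10), (5, 11), (5, 12), (5, 13), (5, 14), (5, 15), (10, 0), (10, 1), (10, 2), (10, 3), (10, 4), (10, 5), (10, 6), (10, 7), (10, 8), (10, 9), (10, 10), (10, 11), (10, 12), (10, 13), (10, 14), (10, 15), (11, 0), (11, 1), (11, 2), (11, 3), (11, 4), (11, 5), (11, 6), (11, 7), (11, 8), (11, 9), (11, 10), (11, 11), (11, 12), (11, 13), (11, 14), (11, 15), (14, 0), (14, 1), (14, 2), (14, 3), (14, 4), (14, 5), (14, 6), (14, 7), (14, 8), (14, 9), (14, 10), (14, 11), (14, 12), (14, 13), (14, 14), (14, 15)]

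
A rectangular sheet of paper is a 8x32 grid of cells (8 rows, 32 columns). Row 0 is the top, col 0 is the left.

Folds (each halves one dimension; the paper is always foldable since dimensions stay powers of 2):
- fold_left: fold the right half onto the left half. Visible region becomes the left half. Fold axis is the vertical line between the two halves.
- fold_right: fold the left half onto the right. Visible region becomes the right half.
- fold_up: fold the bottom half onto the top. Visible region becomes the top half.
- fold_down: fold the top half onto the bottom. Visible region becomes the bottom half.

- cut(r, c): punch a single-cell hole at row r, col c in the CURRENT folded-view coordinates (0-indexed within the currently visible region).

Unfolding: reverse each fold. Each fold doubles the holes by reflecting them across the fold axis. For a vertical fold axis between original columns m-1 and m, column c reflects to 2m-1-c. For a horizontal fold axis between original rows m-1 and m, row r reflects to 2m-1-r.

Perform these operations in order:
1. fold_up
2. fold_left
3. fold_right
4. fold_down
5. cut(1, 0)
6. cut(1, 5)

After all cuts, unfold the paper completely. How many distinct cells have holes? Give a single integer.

Op 1 fold_up: fold axis h@4; visible region now rows[0,4) x cols[0,32) = 4x32
Op 2 fold_left: fold axis v@16; visible region now rows[0,4) x cols[0,16) = 4x16
Op 3 fold_right: fold axis v@8; visible region now rows[0,4) x cols[8,16) = 4x8
Op 4 fold_down: fold axis h@2; visible region now rows[2,4) x cols[8,16) = 2x8
Op 5 cut(1, 0): punch at orig (3,8); cuts so far [(3, 8)]; region rows[2,4) x cols[8,16) = 2x8
Op 6 cut(1, 5): punch at orig (3,13); cuts so far [(3, 8), (3, 13)]; region rows[2,4) x cols[8,16) = 2x8
Unfold 1 (reflect across h@2): 4 holes -> [(0, 8), (0, 13), (3, 8), (3, 13)]
Unfold 2 (reflect across v@8): 8 holes -> [(0, 2), (0, 7), (0, 8), (0, 13), (3, 2), (3, 7), (3, 8), (3, 13)]
Unfold 3 (reflect across v@16): 16 holes -> [(0, 2), (0, 7), (0, 8), (0, 13), (0, 18), (0, 23), (0, 24), (0, 29), (3, 2), (3, 7), (3, 8), (3, 13), (3, 18), (3, 23), (3, 24), (3, 29)]
Unfold 4 (reflect across h@4): 32 holes -> [(0, 2), (0, 7), (0, 8), (0, 13), (0, 18), (0, 23), (0, 24), (0, 29), (3, 2), (3, 7), (3, 8), (3, 13), (3, 18), (3, 23), (3, 24), (3, 29), (4, 2), (4, 7), (4, 8), (4, 13), (4, 18), (4, 23), (4, 24), (4, 29), (7, 2), (7, 7), (7, 8), (7, 13), (7, 18), (7, 23), (7, 24), (7, 29)]

Answer: 32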